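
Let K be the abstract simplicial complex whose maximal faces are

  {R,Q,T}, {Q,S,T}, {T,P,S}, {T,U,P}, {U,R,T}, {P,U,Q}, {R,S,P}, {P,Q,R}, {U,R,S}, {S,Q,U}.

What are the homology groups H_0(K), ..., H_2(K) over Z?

Take the total order P < Q < R < S < T < U on the vertex set. Then K (dimension 2) consists of the simplices:

  0-simplices (6): P, Q, R, S, T, U
  1-simplices (15): PQ, PR, PS, PT, PU, QR, QS, QT, QU, RS, RT, RU, ST, SU, TU
  2-simplices (10): PQR, PQU, PRS, PST, PTU, QRT, QST, QSU, RSU, RTU

giving chain groups C_0 ≅ Z^6, C_1 ≅ Z^15, C_2 ≅ Z^10.

The boundary map ∂_1: C_1 → C_0 is given by ∂[p,q] = [q] − [p]. For instance
  ∂ST = T − S.
The resulting 6×15 matrix has rank 5, and its Smith normal form has invariant factors (1,1,1,1,1).

Boundary ∂_2: C_2 → C_1 sends each 2-simplex [p,q,r] to [q,r] − [p,r] + [p,q]. For instance
  ∂PST = ST − PT + PS,
  ∂RTU = TU − RU + RT.
The resulting 15×10 matrix has rank 10, and its Smith normal form has invariant factors (1,1,1,1,1,1,1,1,1,2).

Now H_k = ker ∂_k / im ∂_{k+1}, so:

  H_0: rank C_0 − rank ∂_1 = 6 − 5 = 1, and the invariant factors of ∂_1 are all 1, so H_0 ≅ Z.
  H_1: rank ker ∂_1 − rank ∂_2 = (15 − 5) − 10 = 0, and ∂_2 has invariant factor 2 > 1, so H_1 ≅ Z/2Z.
  H_2: rank ker ∂_2 − rank ∂_3 = (10 − 10) − 0 = 0, and there is no ∂_3, so H_2 ≅ 0.

As a check, the Euler characteristic is 6 − 15 + 10 = 1, which agrees with 1 − 0 + 0 = 1.

H_0 = Z,  H_1 = Z/2Z,  H_2 = 0.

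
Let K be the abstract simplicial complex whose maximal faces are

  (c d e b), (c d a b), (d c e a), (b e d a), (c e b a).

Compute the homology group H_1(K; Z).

H_1 = 0.

K has 5 vertices, 10 edges, 10 triangles, 5 3-simplices.
rank ∂_1 = 4, rank ∂_2 = 6 ⇒ b_1 = 10 − 4 − 6 = 0; all invariant factors of ∂_2 are 1 so no torsion. So H_1 = 0.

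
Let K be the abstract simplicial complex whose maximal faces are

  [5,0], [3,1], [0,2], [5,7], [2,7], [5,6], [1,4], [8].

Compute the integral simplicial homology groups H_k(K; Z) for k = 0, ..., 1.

Fix the vertex order 0 < 1 < 2 < 3 < 4 < 5 < 6 < 7 < 8 and write every simplex with vertices in increasing order. Then dim K = 1 and the simplices of K are:

  0-simplices (9): [0], [1], [2], [3], [4], [5], [6], [7], [8]
  1-simplices (7): [0,2], [0,5], [1,3], [1,4], [2,7], [5,6], [5,7]

Hence C_0 ≅ Z^9, C_1 ≅ Z^7.

The boundary map ∂_1: C_1 → C_0 sends each edge [p,q] (with p < q) to q − p. For instance
  ∂[0,2] = [2] − [0].
As a 9×7 matrix over Z this has rank 6, with invariant factors (1,1,1,1,1,1).

From H_k ≅ ker(∂_k) / im(∂_{k+1}) we obtain:

  H_0: rank C_0 − rank ∂_1 = 9 − 6 = 3, and the invariant factors of ∂_1 are all 1, so H_0 = Z^3.
  H_1: rank ker ∂_1 − rank ∂_2 = (7 − 6) − 0 = 1, and there is no ∂_2, so H_1 = Z.

As a check, the Euler characteristic is 9 − 7 = 2, which agrees with 3 − 1 = 2.

H_0 = Z^3,  H_1 = Z.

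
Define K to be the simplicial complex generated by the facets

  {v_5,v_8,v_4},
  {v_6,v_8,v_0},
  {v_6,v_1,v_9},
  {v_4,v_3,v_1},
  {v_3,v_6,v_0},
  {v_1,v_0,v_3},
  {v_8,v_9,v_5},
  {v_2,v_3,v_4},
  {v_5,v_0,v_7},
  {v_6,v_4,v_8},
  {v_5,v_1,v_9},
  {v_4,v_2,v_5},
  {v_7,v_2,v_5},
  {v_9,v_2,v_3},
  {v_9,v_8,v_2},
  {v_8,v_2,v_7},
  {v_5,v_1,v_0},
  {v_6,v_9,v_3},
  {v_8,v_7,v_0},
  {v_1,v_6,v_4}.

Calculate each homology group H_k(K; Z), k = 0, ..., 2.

We work with the vertex ordering v_0 < v_1 < v_2 < v_3 < v_4 < v_5 < v_6 < v_7 < v_8 < v_9. The simplices of K, each written with vertices in increasing order, are:

  0-simplices (10): [v_0], [v_1], [v_2], [v_3], [v_4], [v_5], [v_6], [v_7], [v_8], [v_9]
  1-simplices (30): (30 of them)
  2-simplices (20): (20 of them)

Hence C_0 ≅ Z^10, C_1 ≅ Z^30, C_2 ≅ Z^20.

Boundary ∂_1: C_1 → C_0 is given by ∂[p,q] = [q] − [p]. For instance
  ∂[v_0,v_1] = [v_1] − [v_0].
As a 10×30 matrix over Z this has rank 9, with invariant factors (1,1,1,1,1,1,1,1,1).

∂_2: C_2 → C_1 maps a triangle to the signed sum of its edges. For instance
  ∂[v_1,v_4,v_6] = [v_4,v_6] − [v_1,v_6] + [v_1,v_4],
  ∂[v_0,v_1,v_3] = [v_1,v_3] − [v_0,v_3] + [v_0,v_1].
The resulting 30×20 matrix has rank 20, and its Smith normal form has invariant factors (1,1,1,1,1,1,1,1,1,1,1,1,1,1,1,1,1,1,1,2).

Reading off H_k = ker ∂_k / im ∂_{k+1}:

  H_0: rank C_0 − rank ∂_1 = 10 − 9 = 1, and the invariant factors of ∂_1 are all 1, so H_0 = Z.
  H_1: rank ker ∂_1 − rank ∂_2 = (30 − 9) − 20 = 1, and ∂_2 has invariant factor 2 > 1, so H_1 = Z ⊕ Z/2Z.
  H_2: rank ker ∂_2 − rank ∂_3 = (20 − 20) − 0 = 0, and there is no ∂_3, so H_2 = 0.

(K is a triangulation of the Klein bottle.)

H_0 ≅ Z,  H_1 ≅ Z ⊕ Z/2Z,  H_2 = 0.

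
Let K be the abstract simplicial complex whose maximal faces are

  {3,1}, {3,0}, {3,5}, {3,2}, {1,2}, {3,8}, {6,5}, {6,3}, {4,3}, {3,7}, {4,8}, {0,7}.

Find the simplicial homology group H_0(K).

H_0 ≅ Z.

Fix the vertex order 0 < 1 < 2 < 3 < 4 < 5 < 6 < 7 < 8 and write every simplex with vertices in increasing order. Then dim K = 1 and the simplices of K are:

  0-simplices (9): [0], [1], [2], [3], [4], [5], [6], [7], [8]
  1-simplices (12): [0,3], [0,7], [1,2], [1,3], [2,3], [3,4], [3,5], [3,6], [3,7], [3,8], [4,8], [5,6]

so the chain groups are C_0 ≅ Z^9, C_1 ≅ Z^12.

∂_1: C_1 → C_0 is given by ∂[p,q] = [q] − [p].
As a 9×12 matrix over Z this has rank 8, with invariant factors (1,1,1,1,1,1,1,1).

From H_k ≅ ker(∂_k) / im(∂_{k+1}) we obtain:

  H_0: rank C_0 − rank ∂_1 = 9 − 8 = 1, and the invariant factors of ∂_1 are all 1, so H_0 = Z.

(K is a triangulation of a wedge of 4 circles.)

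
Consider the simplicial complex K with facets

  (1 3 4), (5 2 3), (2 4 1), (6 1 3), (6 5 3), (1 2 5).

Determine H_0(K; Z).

Fix the vertex order 1 < 2 < 3 < 4 < 5 < 6 and write every simplex with vertices in increasing order. Then dim K = 2 and the simplices of K are:

  0-simplices (6): [1], [2], [3], [4], [5], [6]
  1-simplices (12): [1,2], [1,3], [1,4], [1,5], [1,6], [2,3], [2,4], [2,5], [3,4], [3,5], [3,6], [5,6]
  2-simplices (6): [1,2,4], [1,2,5], [1,3,4], [1,3,6], [2,3,5], [3,5,6]

so the chain groups are C_0 ≅ Z^6, C_1 ≅ Z^12, C_2 ≅ Z^6.

Boundary ∂_1: C_1 → C_0 sends each edge [p,q] (with p < q) to q − p.
The 6×12 boundary matrix has rank 5 and Smith normal form diag(1,1,1,1,1).

∂_2: C_2 → C_1 sends each 2-simplex [p,q,r] to [q,r] − [p,r] + [p,q]. For instance
  ∂[1,3,4] = [3,4] − [1,4] + [1,3],
  ∂[1,2,4] = [2,4] − [1,4] + [1,2].
As a 12×6 matrix over Z this has rank 6, with invariant factors (1,1,1,1,1,1).

Reading off H_k = ker ∂_k / im ∂_{k+1}:

  H_0: rank C_0 − rank ∂_1 = 6 − 5 = 1, and the invariant factors of ∂_1 are all 1, so H_0 = Z.

H_0 ≅ Z.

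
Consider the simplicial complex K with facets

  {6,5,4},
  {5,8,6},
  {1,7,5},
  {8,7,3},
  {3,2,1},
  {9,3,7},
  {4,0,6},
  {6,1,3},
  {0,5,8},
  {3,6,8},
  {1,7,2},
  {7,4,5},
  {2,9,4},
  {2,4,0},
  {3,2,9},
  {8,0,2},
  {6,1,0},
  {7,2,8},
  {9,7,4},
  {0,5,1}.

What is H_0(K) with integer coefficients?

H_0 ≅ Z.

Take the total order 0 < 1 < 2 < 3 < 4 < 5 < 6 < 7 < 8 < 9 on the vertex set. Then K (dimension 2) consists of the simplices:

  0-simplices (10): [0], [1], [2], [3], [4], [5], [6], [7], [8], [9]
  1-simplices (30): (30 of them)
  2-simplices (20): (20 of them)

Hence C_0 ≅ Z^10, C_1 ≅ Z^30, C_2 ≅ Z^20.

The boundary map ∂_1: C_1 → C_0 sends each edge [p,q] (with p < q) to q − p. For instance
  ∂[5,8] = [8] − [5].
This gives a 10×30 integer matrix of rank 9; reducing to Smith normal form yields diagonal entries (1,1,1,1,1,1,1,1,1).

Boundary ∂_2: C_2 → C_1 sends each 2-simplex [p,q,r] to [q,r] − [p,r] + [p,q]. For instance
  ∂[1,3,6] = [3,6] − [1,6] + [1,3],
  ∂[5,6,8] = [6,8] − [5,8] + [5,6].
The 30×20 boundary matrix has rank 20 and Smith normal form diag(1,1,1,1,1,1,1,1,1,1,1,1,1,1,1,1,1,1,1,2).

From H_k ≅ ker(∂_k) / im(∂_{k+1}) we obtain:

  H_0: rank C_0 − rank ∂_1 = 10 − 9 = 1, and the invariant factors of ∂_1 are all 1, so H_0 = Z.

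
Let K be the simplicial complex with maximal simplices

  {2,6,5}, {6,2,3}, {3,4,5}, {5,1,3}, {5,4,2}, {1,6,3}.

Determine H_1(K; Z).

Fix the vertex order 1 < 2 < 3 < 4 < 5 < 6 and write every simplex with vertices in increasing order. Then dim K = 2 and the simplices of K are:

  0-simplices (6): [1], [2], [3], [4], [5], [6]
  1-simplices (12): [1,3], [1,5], [1,6], [2,3], [2,4], [2,5], [2,6], [3,4], [3,5], [3,6], [4,5], [5,6]
  2-simplices (6): [1,3,5], [1,3,6], [2,3,6], [2,4,5], [2,5,6], [3,4,5]

giving chain groups C_0 ≅ Z^6, C_1 ≅ Z^12, C_2 ≅ Z^6.

The boundary map ∂_1: C_1 → C_0 maps an edge to its endpoints' difference, ∂[p,q] = q − p. For instance
  ∂[4,5] = [5] − [4].
As a 6×12 matrix over Z this has rank 5, with invariant factors (1,1,1,1,1).

∂_2: C_2 → C_1 maps a triangle to the signed sum of its edges. For instance
  ∂[2,4,5] = [4,5] − [2,5] + [2,4],
  ∂[2,3,6] = [3,6] − [2,6] + [2,3].
The 12×6 boundary matrix has rank 6 and Smith normal form diag(1,1,1,1,1,1).

From H_k ≅ ker(∂_k) / im(∂_{k+1}) we obtain:

  H_1: rank ker ∂_1 − rank ∂_2 = (12 − 5) − 6 = 1, and the invariant factors of ∂_2 are all 1, so H_1 ≅ Z.

(K is a triangulation of the cylinder S^1 x I.)

H_1 ≅ Z.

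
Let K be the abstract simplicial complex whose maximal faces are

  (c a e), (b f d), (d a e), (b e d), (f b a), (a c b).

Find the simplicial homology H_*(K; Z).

H_0 = Z,  H_1 = Z,  H_2 = 0.

Fix the vertex order a < b < c < d < e < f and write every simplex with vertices in increasing order. Then dim K = 2 and the simplices of K are:

  0-simplices (6): a, b, c, d, e, f
  1-simplices (12): ab, ac, ad, ae, af, bc, bd, be, bf, ce, de, df
  2-simplices (6): abc, abf, ace, ade, bde, bdf

giving chain groups C_0 ≅ Z^6, C_1 ≅ Z^12, C_2 ≅ Z^6.

∂_1: C_1 → C_0 sends each edge [p,q] (with p < q) to q − p.
The resulting 6×12 matrix has rank 5, and its Smith normal form has invariant factors (1,1,1,1,1).

Boundary ∂_2: C_2 → C_1 maps a triangle to the signed sum of its edges. For instance
  ∂abf = bf − af + ab,
  ∂bde = de − be + bd.
The resulting 12×6 matrix has rank 6, and its Smith normal form has invariant factors (1,1,1,1,1,1).

Now H_k = ker ∂_k / im ∂_{k+1}, so:

  H_0: rank C_0 − rank ∂_1 = 6 − 5 = 1, and the invariant factors of ∂_1 are all 1, so H_0 ≅ Z.
  H_1: rank ker ∂_1 − rank ∂_2 = (12 − 5) − 6 = 1, and the invariant factors of ∂_2 are all 1, so H_1 ≅ Z.
  H_2: rank ker ∂_2 − rank ∂_3 = (6 − 6) − 0 = 0, and there is no ∂_3, so H_2 ≅ 0.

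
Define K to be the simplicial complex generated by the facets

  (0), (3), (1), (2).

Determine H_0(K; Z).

Take the total order 0 < 1 < 2 < 3 on the vertex set. Then K (dimension 0) consists of the simplices:

  0-simplices (4): [0], [1], [2], [3]

so the chain groups are C_0 ≅ Z^4.

Computing H_k = (kernel of ∂_k) / (image of ∂_{k+1}):

  H_0: rank C_0 − rank ∂_1 = 4 − 0 = 4, and there is no ∂_1, so H_0 ≅ Z^4.

H_0 = Z^4.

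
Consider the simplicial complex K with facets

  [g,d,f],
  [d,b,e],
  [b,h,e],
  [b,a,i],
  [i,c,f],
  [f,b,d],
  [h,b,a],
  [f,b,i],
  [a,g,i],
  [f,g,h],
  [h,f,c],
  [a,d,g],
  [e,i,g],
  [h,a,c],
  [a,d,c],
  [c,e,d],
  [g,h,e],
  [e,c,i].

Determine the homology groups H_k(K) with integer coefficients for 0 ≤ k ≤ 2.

H_0 ≅ Z,  H_1 ≅ Z^2,  H_2 ≅ Z.

We work with the vertex ordering a < b < c < d < e < f < g < h < i. The simplices of K, each written with vertices in increasing order, are:

  0-simplices (9): a, b, c, d, e, f, g, h, i
  1-simplices (27): ab, ac, ad, ag, ah, ai, bd, be, bf, bh, bi, cd, ce, cf, ch, ci, de, df, dg, eg, eh, ei, fg, fh, fi, gh, gi
  2-simplices (18): abh, abi, acd, ach, adg, agi, bde, bdf, beh, bfi, cde, cei, cfh, cfi, dfg, egh, egi, fgh

Hence C_0 ≅ Z^9, C_1 ≅ Z^27, C_2 ≅ Z^18.

The boundary map ∂_1: C_1 → C_0 is given by ∂[p,q] = [q] − [p].
As a 9×27 matrix over Z this has rank 8, with invariant factors (1,1,1,1,1,1,1,1).

Boundary ∂_2: C_2 → C_1 maps a triangle to the signed sum of its edges. For instance
  ∂dfg = fg − dg + df,
  ∂egh = gh − eh + eg.
As a 27×18 matrix over Z this has rank 17, with invariant factors (1,1,1,1,1,1,1,1,1,1,1,1,1,1,1,1,1).

Computing H_k = (kernel of ∂_k) / (image of ∂_{k+1}):

  H_0: rank C_0 − rank ∂_1 = 9 − 8 = 1, and the invariant factors of ∂_1 are all 1, so H_0 = Z.
  H_1: rank ker ∂_1 − rank ∂_2 = (27 − 8) − 17 = 2, and the invariant factors of ∂_2 are all 1, so H_1 = Z^2.
  H_2: rank ker ∂_2 − rank ∂_3 = (18 − 17) − 0 = 1, and there is no ∂_3, so H_2 = Z.

(K is a triangulation of the torus T^2.)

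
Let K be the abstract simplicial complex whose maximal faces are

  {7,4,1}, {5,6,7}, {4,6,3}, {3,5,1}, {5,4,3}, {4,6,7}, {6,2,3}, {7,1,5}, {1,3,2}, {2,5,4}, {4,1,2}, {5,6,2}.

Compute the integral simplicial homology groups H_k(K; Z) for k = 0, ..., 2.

Fix the vertex order 1 < 2 < 3 < 4 < 5 < 6 < 7 and write every simplex with vertices in increasing order. Then dim K = 2 and the simplices of K are:

  0-simplices (7): [1], [2], [3], [4], [5], [6], [7]
  1-simplices (18): [1,2], [1,3], [1,4], [1,5], [1,7], [2,3], [2,4], [2,5], [2,6], [3,4], [3,5], [3,6], [4,5], [4,6], [4,7], [5,6], [5,7], [6,7]
  2-simplices (12): [1,2,3], [1,2,4], [1,3,5], [1,4,7], [1,5,7], [2,3,6], [2,4,5], [2,5,6], [3,4,5], [3,4,6], [4,6,7], [5,6,7]

giving chain groups C_0 ≅ Z^7, C_1 ≅ Z^18, C_2 ≅ Z^12.

Boundary ∂_1: C_1 → C_0 sends each edge [p,q] (with p < q) to q − p. For instance
  ∂[1,2] = [2] − [1].
This gives a 7×18 integer matrix of rank 6; reducing to Smith normal form yields diagonal entries (1,1,1,1,1,1).

Boundary ∂_2: C_2 → C_1 sends each 2-simplex [p,q,r] to [q,r] − [p,r] + [p,q]. For instance
  ∂[2,4,5] = [4,5] − [2,5] + [2,4],
  ∂[4,6,7] = [6,7] − [4,7] + [4,6].
This gives a 18×12 integer matrix of rank 12; reducing to Smith normal form yields diagonal entries (1,1,1,1,1,1,1,1,1,1,1,2).

From H_k ≅ ker(∂_k) / im(∂_{k+1}) we obtain:

  H_0: rank C_0 − rank ∂_1 = 7 − 6 = 1, and the invariant factors of ∂_1 are all 1, so H_0 = Z.
  H_1: rank ker ∂_1 − rank ∂_2 = (18 − 6) − 12 = 0, and ∂_2 has invariant factor 2 > 1, so H_1 = Z/2Z.
  H_2: rank ker ∂_2 − rank ∂_3 = (12 − 12) − 0 = 0, and there is no ∂_3, so H_2 = 0.

H_0 ≅ Z,  H_1 ≅ Z/2Z,  H_2 = 0.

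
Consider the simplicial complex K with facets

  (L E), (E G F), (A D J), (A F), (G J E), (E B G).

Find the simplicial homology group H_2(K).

Order the vertices as A < B < D < E < F < G < J < L. Listing each simplex with vertices in this order, K has dimension 2 with simplices:

  0-simplices (8): A, B, D, E, F, G, J, L
  1-simplices (12): AD, AF, AJ, BE, BG, DJ, EF, EG, EJ, EL, FG, GJ
  2-simplices (4): ADJ, BEG, EFG, EGJ

so the chain groups are C_0 ≅ Z^8, C_1 ≅ Z^12, C_2 ≅ Z^4.

∂_1: C_1 → C_0 maps an edge to its endpoints' difference, ∂[p,q] = q − p. For instance
  ∂AJ = J − A.
As a 8×12 matrix over Z this has rank 7, with invariant factors (1,1,1,1,1,1,1).

The boundary map ∂_2: C_2 → C_1 acts by ∂[p,q,r] = [q,r] − [p,r] + [p,q]. For instance
  ∂EFG = FG − EG + EF,
  ∂EGJ = GJ − EJ + EG.
This gives a 12×4 integer matrix of rank 4; reducing to Smith normal form yields diagonal entries (1,1,1,1).

From H_k ≅ ker(∂_k) / im(∂_{k+1}) we obtain:

  H_2: rank ker ∂_2 − rank ∂_3 = (4 − 4) − 0 = 0, and there is no ∂_3, so H_2 = 0.

H_2 = 0.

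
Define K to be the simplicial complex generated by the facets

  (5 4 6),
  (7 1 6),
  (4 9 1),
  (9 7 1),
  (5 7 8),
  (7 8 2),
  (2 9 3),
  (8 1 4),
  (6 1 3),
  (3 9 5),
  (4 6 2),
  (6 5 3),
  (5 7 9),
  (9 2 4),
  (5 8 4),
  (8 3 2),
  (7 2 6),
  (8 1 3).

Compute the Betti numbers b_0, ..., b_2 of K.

Fix the vertex order 1 < 2 < 3 < 4 < 5 < 6 < 7 < 8 < 9 and write every simplex with vertices in increasing order. Then dim K = 2 and the simplices of K are:

  0-simplices (9): [1], [2], [3], [4], [5], [6], [7], [8], [9]
  1-simplices (27): (27 of them)
  2-simplices (18): [1,3,6], [1,3,8], [1,4,8], [1,4,9], [1,6,7], [1,7,9], [2,3,8], [2,3,9], [2,4,6], [2,4,9], [2,6,7], [2,7,8], [3,5,6], [3,5,9], [4,5,6], [4,5,8], [5,7,8], [5,7,9]

so the chain groups are C_0 ≅ Z^9, C_1 ≅ Z^27, C_2 ≅ Z^18.

∂_1: C_1 → C_0 sends each edge [p,q] (with p < q) to q − p. For instance
  ∂[3,6] = [6] − [3].
The 9×27 boundary matrix has rank 8 and Smith normal form diag(1,1,1,1,1,1,1,1).

The boundary map ∂_2: C_2 → C_1 sends each 2-simplex [p,q,r] to [q,r] − [p,r] + [p,q]. For instance
  ∂[2,3,8] = [3,8] − [2,8] + [2,3],
  ∂[1,6,7] = [6,7] − [1,7] + [1,6].
The resulting 27×18 matrix has rank 17, and its Smith normal form has invariant factors (1,1,1,1,1,1,1,1,1,1,1,1,1,1,1,1,1).

Now H_k = ker ∂_k / im ∂_{k+1}, so:

  H_0: rank C_0 − rank ∂_1 = 9 − 8 = 1, and the invariant factors of ∂_1 are all 1, so H_0 ≅ Z.
  H_1: rank ker ∂_1 − rank ∂_2 = (27 − 8) − 17 = 2, and the invariant factors of ∂_2 are all 1, so H_1 ≅ Z^2.
  H_2: rank ker ∂_2 − rank ∂_3 = (18 − 17) − 0 = 1, and there is no ∂_3, so H_2 ≅ Z.

(K is a triangulation of the torus T^2.)

Hence the Betti numbers are b_0 = 1, b_1 = 2, b_2 = 1.

b_0 = 1, b_1 = 2, b_2 = 1.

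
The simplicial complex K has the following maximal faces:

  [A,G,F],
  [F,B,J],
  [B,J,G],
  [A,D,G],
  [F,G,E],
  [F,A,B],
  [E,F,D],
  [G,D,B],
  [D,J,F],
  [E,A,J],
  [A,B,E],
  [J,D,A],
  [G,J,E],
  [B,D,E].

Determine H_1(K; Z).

H_1 ≅ Z^2.

Order the vertices as A < B < D < E < F < G < J. Listing each simplex with vertices in this order, K has dimension 2 with simplices:

  0-simplices (7): A, B, D, E, F, G, J
  1-simplices (21): AB, AD, AE, AF, AG, AJ, BD, BE, BF, BG, BJ, DE, DF, DG, DJ, EF, EG, EJ, FG, FJ, GJ
  2-simplices (14): ABE, ABF, ADG, ADJ, AEJ, AFG, BDE, BDG, BFJ, BGJ, DEF, DFJ, EFG, EGJ

giving chain groups C_0 ≅ Z^7, C_1 ≅ Z^21, C_2 ≅ Z^14.

The boundary map ∂_1: C_1 → C_0 is given by ∂[p,q] = [q] − [p]. For instance
  ∂BF = F − B.
The resulting 7×21 matrix has rank 6, and its Smith normal form has invariant factors (1,1,1,1,1,1).

The boundary map ∂_2: C_2 → C_1 acts by ∂[p,q,r] = [q,r] − [p,r] + [p,q]. For instance
  ∂ABF = BF − AF + AB,
  ∂ABE = BE − AE + AB.
The resulting 21×14 matrix has rank 13, and its Smith normal form has invariant factors (1,1,1,1,1,1,1,1,1,1,1,1,1).

Now H_k = ker ∂_k / im ∂_{k+1}, so:

  H_1: rank ker ∂_1 − rank ∂_2 = (21 − 6) − 13 = 2, and the invariant factors of ∂_2 are all 1, so H_1 ≅ Z^2.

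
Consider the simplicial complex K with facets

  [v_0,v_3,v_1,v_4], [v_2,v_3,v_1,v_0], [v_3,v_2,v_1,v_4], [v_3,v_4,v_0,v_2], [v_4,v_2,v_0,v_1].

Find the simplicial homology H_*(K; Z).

H_0 ≅ Z,  H_1 = 0,  H_2 = 0,  H_3 ≅ Z.

K has 5 vertices, 10 edges, 10 triangles, 5 3-simplices.
rank ∂_0 = 0, rank ∂_1 = 4 ⇒ b_0 = 5 − 0 − 4 = 1; all invariant factors of ∂_1 are 1 so no torsion. So H_0 ≅ Z.
rank ∂_1 = 4, rank ∂_2 = 6 ⇒ b_1 = 10 − 4 − 6 = 0; all invariant factors of ∂_2 are 1 so no torsion. So H_1 ≅ 0.
rank ∂_2 = 6, rank ∂_3 = 4 ⇒ b_2 = 10 − 6 − 4 = 0; all invariant factors of ∂_3 are 1 so no torsion. So H_2 ≅ 0.
rank ∂_3 = 4, rank ∂_4 = 0 ⇒ b_3 = 5 − 4 − 0 = 1. So H_3 ≅ Z.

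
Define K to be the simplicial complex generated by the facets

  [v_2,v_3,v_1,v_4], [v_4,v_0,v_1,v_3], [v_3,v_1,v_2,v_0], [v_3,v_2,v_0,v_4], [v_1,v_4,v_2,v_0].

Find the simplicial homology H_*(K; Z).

Take the total order v_0 < v_1 < v_2 < v_3 < v_4 on the vertex set. Then K (dimension 3) consists of the simplices:

  0-simplices (5): [v_0], [v_1], [v_2], [v_3], [v_4]
  1-simplices (10): [v_0,v_1], [v_0,v_2], [v_0,v_3], [v_0,v_4], [v_1,v_2], [v_1,v_3], [v_1,v_4], [v_2,v_3], [v_2,v_4], [v_3,v_4]
  2-simplices (10): [v_0,v_1,v_2], [v_0,v_1,v_3], [v_0,v_1,v_4], [v_0,v_2,v_3], [v_0,v_2,v_4], [v_0,v_3,v_4], [v_1,v_2,v_3], [v_1,v_2,v_4], [v_1,v_3,v_4], [v_2,v_3,v_4]
  3-simplices (5): [v_0,v_1,v_2,v_3], [v_0,v_1,v_2,v_4], [v_0,v_1,v_3,v_4], [v_0,v_2,v_3,v_4], [v_1,v_2,v_3,v_4]

Hence C_0 ≅ Z^5, C_1 ≅ Z^10, C_2 ≅ Z^10, C_3 ≅ Z^5.

∂_1: C_1 → C_0 maps an edge to its endpoints' difference, ∂[p,q] = q − p. For instance
  ∂[v_1,v_3] = [v_3] − [v_1].
This gives a 5×10 integer matrix of rank 4; reducing to Smith normal form yields diagonal entries (1,1,1,1).

The boundary map ∂_2: C_2 → C_1 sends each 2-simplex [p,q,r] to [q,r] − [p,r] + [p,q]. For instance
  ∂[v_0,v_1,v_3] = [v_1,v_3] − [v_0,v_3] + [v_0,v_1],
  ∂[v_1,v_2,v_3] = [v_2,v_3] − [v_1,v_3] + [v_1,v_2].
The 10×10 boundary matrix has rank 6 and Smith normal form diag(1,1,1,1,1,1).

Boundary ∂_3: C_3 → C_2 sends each 3-simplex σ to the alternating sum Σ_i (−1)^i (σ with its i-th vertex removed). For instance
  ∂[v_0,v_1,v_3,v_4] = [v_1,v_3,v_4] − [v_0,v_3,v_4] + [v_0,v_1,v_4] − [v_0,v_1,v_3],
  ∂[v_0,v_1,v_2,v_3] = [v_1,v_2,v_3] − [v_0,v_2,v_3] + [v_0,v_1,v_3] − [v_0,v_1,v_2].
This gives a 10×5 integer matrix of rank 4; reducing to Smith normal form yields diagonal entries (1,1,1,1).

Computing H_k = (kernel of ∂_k) / (image of ∂_{k+1}):

  H_0: rank C_0 − rank ∂_1 = 5 − 4 = 1, and the invariant factors of ∂_1 are all 1, so H_0 ≅ Z.
  H_1: rank ker ∂_1 − rank ∂_2 = (10 − 4) − 6 = 0, and the invariant factors of ∂_2 are all 1, so H_1 ≅ 0.
  H_2: rank ker ∂_2 − rank ∂_3 = (10 − 6) − 4 = 0, and the invariant factors of ∂_3 are all 1, so H_2 ≅ 0.
  H_3: rank ker ∂_3 − rank ∂_4 = (5 − 4) − 0 = 1, and there is no ∂_4, so H_3 ≅ Z.

As a check, the Euler characteristic is 5 − 10 + 10 − 5 = 0, which agrees with 1 − 0 + 0 − 1 = 0.

H_0 ≅ Z,  H_1 = 0,  H_2 = 0,  H_3 ≅ Z.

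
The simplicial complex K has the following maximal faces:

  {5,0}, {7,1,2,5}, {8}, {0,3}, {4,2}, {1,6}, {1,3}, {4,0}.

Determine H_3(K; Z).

Order the vertices as 0 < 1 < 2 < 3 < 4 < 5 < 6 < 7 < 8. Listing each simplex with vertices in this order, K has dimension 3 with simplices:

  0-simplices (9): [0], [1], [2], [3], [4], [5], [6], [7], [8]
  1-simplices (12): [0,3], [0,4], [0,5], [1,2], [1,3], [1,5], [1,6], [1,7], [2,4], [2,5], [2,7], [5,7]
  2-simplices (4): [1,2,5], [1,2,7], [1,5,7], [2,5,7]
  3-simplices (1): [1,2,5,7]

so the chain groups are C_0 ≅ Z^9, C_1 ≅ Z^12, C_2 ≅ Z^4, C_3 ≅ Z^1.

The boundary map ∂_1: C_1 → C_0 is given by ∂[p,q] = [q] − [p]. For instance
  ∂[5,7] = [7] − [5].
As a 9×12 matrix over Z this has rank 7, with invariant factors (1,1,1,1,1,1,1).

Boundary ∂_2: C_2 → C_1 acts by ∂[p,q,r] = [q,r] − [p,r] + [p,q]. For instance
  ∂[1,5,7] = [5,7] − [1,7] + [1,5],
  ∂[2,5,7] = [5,7] − [2,7] + [2,5].
The resulting 12×4 matrix has rank 3, and its Smith normal form has invariant factors (1,1,1).

Boundary ∂_3: C_3 → C_2 sends each 3-simplex σ to the alternating sum Σ_i (−1)^i (σ with its i-th vertex removed). For instance
  ∂[1,2,5,7] = [2,5,7] − [1,5,7] + [1,2,7] − [1,2,5].
This gives a 4×1 integer matrix of rank 1; reducing to Smith normal form yields diagonal entries (1).

Computing H_k = (kernel of ∂_k) / (image of ∂_{k+1}):

  H_3: rank ker ∂_3 − rank ∂_4 = (1 − 1) − 0 = 0, and there is no ∂_4, so H_3 = 0.

H_3 ≅ 0.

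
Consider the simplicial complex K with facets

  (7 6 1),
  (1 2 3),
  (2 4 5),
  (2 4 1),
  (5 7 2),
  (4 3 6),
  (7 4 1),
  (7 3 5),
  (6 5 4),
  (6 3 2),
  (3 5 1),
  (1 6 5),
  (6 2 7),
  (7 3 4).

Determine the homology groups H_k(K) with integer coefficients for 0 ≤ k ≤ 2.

H_0 = Z,  H_1 = Z^2,  H_2 = Z.

K has 7 vertices, 21 edges, 14 triangles.
rank ∂_0 = 0, rank ∂_1 = 6 ⇒ b_0 = 7 − 0 − 6 = 1; all invariant factors of ∂_1 are 1 so no torsion. So H_0 ≅ Z.
rank ∂_1 = 6, rank ∂_2 = 13 ⇒ b_1 = 21 − 6 − 13 = 2; all invariant factors of ∂_2 are 1 so no torsion. So H_1 ≅ Z^2.
rank ∂_2 = 13, rank ∂_3 = 0 ⇒ b_2 = 14 − 13 − 0 = 1. So H_2 ≅ Z.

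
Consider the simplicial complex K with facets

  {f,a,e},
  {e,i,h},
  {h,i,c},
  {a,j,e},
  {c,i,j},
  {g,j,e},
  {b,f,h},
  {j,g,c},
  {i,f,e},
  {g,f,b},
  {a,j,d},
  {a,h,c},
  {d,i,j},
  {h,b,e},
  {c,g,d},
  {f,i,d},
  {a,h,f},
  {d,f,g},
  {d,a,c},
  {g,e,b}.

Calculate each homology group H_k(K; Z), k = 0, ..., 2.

Order the vertices as a < b < c < d < e < f < g < h < i < j. Listing each simplex with vertices in this order, K has dimension 2 with simplices:

  0-simplices (10): a, b, c, d, e, f, g, h, i, j
  1-simplices (30): ac, ad, ae, af, ah, aj, be, bf, bg, bh, cd, cg, ch, ci, cj, df, dg, di, dj, ef, eg, eh, ei, ej, fg, fh, fi, gj, hi, ij
  2-simplices (20): acd, ach, adj, aef, aej, afh, beg, beh, bfg, bfh, cdg, cgj, chi, cij, dfg, dfi, dij, efi, egj, ehi

Hence C_0 ≅ Z^10, C_1 ≅ Z^30, C_2 ≅ Z^20.

The boundary map ∂_1: C_1 → C_0 maps an edge to its endpoints' difference, ∂[p,q] = q − p. For instance
  ∂fi = i − f.
The resulting 10×30 matrix has rank 9, and its Smith normal form has invariant factors (1,1,1,1,1,1,1,1,1).

Boundary ∂_2: C_2 → C_1 acts by ∂[p,q,r] = [q,r] − [p,r] + [p,q]. For instance
  ∂cij = ij − cj + ci,
  ∂cdg = dg − cg + cd.
As a 30×20 matrix over Z this has rank 20, with invariant factors (1,1,1,1,1,1,1,1,1,1,1,1,1,1,1,1,1,1,1,2).

Reading off H_k = ker ∂_k / im ∂_{k+1}:

  H_0: rank C_0 − rank ∂_1 = 10 − 9 = 1, and the invariant factors of ∂_1 are all 1, so H_0 ≅ Z.
  H_1: rank ker ∂_1 − rank ∂_2 = (30 − 9) − 20 = 1, and ∂_2 has invariant factor 2 > 1, so H_1 ≅ Z ⊕ Z/2Z.
  H_2: rank ker ∂_2 − rank ∂_3 = (20 − 20) − 0 = 0, and there is no ∂_3, so H_2 ≅ 0.

As a check, the Euler characteristic is 10 − 30 + 20 = 0, which agrees with 1 − 1 + 0 = 0.

H_0 = Z,  H_1 = Z ⊕ Z/2Z,  H_2 = 0.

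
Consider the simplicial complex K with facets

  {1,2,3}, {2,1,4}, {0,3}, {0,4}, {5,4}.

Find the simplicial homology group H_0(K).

K has 6 vertices, 8 edges, 2 triangles.
rank ∂_0 = 0, rank ∂_1 = 5 ⇒ b_0 = 6 − 0 − 5 = 1; all invariant factors of ∂_1 are 1 so no torsion. So H_0 = Z.

H_0 = Z.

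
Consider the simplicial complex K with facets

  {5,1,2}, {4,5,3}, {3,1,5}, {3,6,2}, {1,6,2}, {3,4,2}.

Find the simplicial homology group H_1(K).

H_1 ≅ Z.

Fix the vertex order 1 < 2 < 3 < 4 < 5 < 6 and write every simplex with vertices in increasing order. Then dim K = 2 and the simplices of K are:

  0-simplices (6): [1], [2], [3], [4], [5], [6]
  1-simplices (12): [1,2], [1,3], [1,5], [1,6], [2,3], [2,4], [2,5], [2,6], [3,4], [3,5], [3,6], [4,5]
  2-simplices (6): [1,2,5], [1,2,6], [1,3,5], [2,3,4], [2,3,6], [3,4,5]

Hence C_0 ≅ Z^6, C_1 ≅ Z^12, C_2 ≅ Z^6.

∂_1: C_1 → C_0 is given by ∂[p,q] = [q] − [p].
The 6×12 boundary matrix has rank 5 and Smith normal form diag(1,1,1,1,1).

The boundary map ∂_2: C_2 → C_1 sends each 2-simplex [p,q,r] to [q,r] − [p,r] + [p,q]. For instance
  ∂[1,2,5] = [2,5] − [1,5] + [1,2],
  ∂[2,3,6] = [3,6] − [2,6] + [2,3].
As a 12×6 matrix over Z this has rank 6, with invariant factors (1,1,1,1,1,1).

Reading off H_k = ker ∂_k / im ∂_{k+1}:

  H_1: rank ker ∂_1 − rank ∂_2 = (12 − 5) − 6 = 1, and the invariant factors of ∂_2 are all 1, so H_1 = Z.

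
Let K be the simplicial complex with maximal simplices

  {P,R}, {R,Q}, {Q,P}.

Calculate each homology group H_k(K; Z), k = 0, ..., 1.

H_0 = Z,  H_1 = Z.

Fix the vertex order P < Q < R and write every simplex with vertices in increasing order. Then dim K = 1 and the simplices of K are:

  0-simplices (3): P, Q, R
  1-simplices (3): PQ, PR, QR

so the chain groups are C_0 ≅ Z^3, C_1 ≅ Z^3.

The boundary map ∂_1: C_1 → C_0 sends each edge [p,q] (with p < q) to q − p. For instance
  ∂PQ = Q − P.
This gives a 3×3 integer matrix of rank 2; reducing to Smith normal form yields diagonal entries (1,1).

Reading off H_k = ker ∂_k / im ∂_{k+1}:

  H_0: rank C_0 − rank ∂_1 = 3 − 2 = 1, and the invariant factors of ∂_1 are all 1, so H_0 ≅ Z.
  H_1: rank ker ∂_1 − rank ∂_2 = (3 − 2) − 0 = 1, and there is no ∂_2, so H_1 ≅ Z.

(K is a triangulation of the circle S^1.)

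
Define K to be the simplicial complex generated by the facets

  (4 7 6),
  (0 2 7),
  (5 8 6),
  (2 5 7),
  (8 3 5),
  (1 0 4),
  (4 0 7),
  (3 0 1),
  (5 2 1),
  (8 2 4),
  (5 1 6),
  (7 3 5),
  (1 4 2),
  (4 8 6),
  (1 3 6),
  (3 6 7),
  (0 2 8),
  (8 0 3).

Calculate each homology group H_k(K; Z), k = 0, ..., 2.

K has 9 vertices, 27 edges, 18 triangles.
rank ∂_0 = 0, rank ∂_1 = 8 ⇒ b_0 = 9 − 0 − 8 = 1; all invariant factors of ∂_1 are 1 so no torsion. So H_0 ≅ Z.
rank ∂_1 = 8, rank ∂_2 = 18 ⇒ b_1 = 27 − 8 − 18 = 1; ∂_2 has invariant factor(s) [2] giving torsion. So H_1 ≅ Z ⊕ Z/2Z.
rank ∂_2 = 18, rank ∂_3 = 0 ⇒ b_2 = 18 − 18 − 0 = 0. So H_2 ≅ 0.

H_0 = Z,  H_1 = Z ⊕ Z/2Z,  H_2 = 0.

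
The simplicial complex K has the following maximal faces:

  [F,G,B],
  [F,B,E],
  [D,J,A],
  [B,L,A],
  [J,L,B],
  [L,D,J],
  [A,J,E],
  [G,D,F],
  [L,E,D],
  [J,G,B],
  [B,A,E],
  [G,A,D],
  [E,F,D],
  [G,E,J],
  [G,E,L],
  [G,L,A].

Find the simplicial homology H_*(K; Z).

H_0 = Z,  H_1 = Z^2,  H_2 = Z.

Fix the vertex order A < B < D < E < F < G < J < L and write every simplex with vertices in increasing order. Then dim K = 2 and the simplices of K are:

  0-simplices (8): A, B, D, E, F, G, J, L
  1-simplices (24): AB, AD, AE, AG, AJ, AL, BE, BF, BG, BJ, BL, DE, DF, DG, DJ, DL, EF, EG, EJ, EL, FG, GJ, GL, JL
  2-simplices (16): ABE, ABL, ADG, ADJ, AEJ, AGL, BEF, BFG, BGJ, BJL, DEF, DEL, DFG, DJL, EGJ, EGL

giving chain groups C_0 ≅ Z^8, C_1 ≅ Z^24, C_2 ≅ Z^16.

∂_1: C_1 → C_0 sends each edge [p,q] (with p < q) to q − p. For instance
  ∂DF = F − D.
This gives a 8×24 integer matrix of rank 7; reducing to Smith normal form yields diagonal entries (1,1,1,1,1,1,1).

∂_2: C_2 → C_1 sends each 2-simplex [p,q,r] to [q,r] − [p,r] + [p,q]. For instance
  ∂BGJ = GJ − BJ + BG,
  ∂ABE = BE − AE + AB.
The 24×16 boundary matrix has rank 15 and Smith normal form diag(1,1,1,1,1,1,1,1,1,1,1,1,1,1,1).

Reading off H_k = ker ∂_k / im ∂_{k+1}:

  H_0: rank C_0 − rank ∂_1 = 8 − 7 = 1, and the invariant factors of ∂_1 are all 1, so H_0 ≅ Z.
  H_1: rank ker ∂_1 − rank ∂_2 = (24 − 7) − 15 = 2, and the invariant factors of ∂_2 are all 1, so H_1 ≅ Z^2.
  H_2: rank ker ∂_2 − rank ∂_3 = (16 − 15) − 0 = 1, and there is no ∂_3, so H_2 ≅ Z.

As a check, the Euler characteristic is 8 − 24 + 16 = 0, which agrees with 1 − 2 + 1 = 0.
(K is a triangulation of the torus T^2.)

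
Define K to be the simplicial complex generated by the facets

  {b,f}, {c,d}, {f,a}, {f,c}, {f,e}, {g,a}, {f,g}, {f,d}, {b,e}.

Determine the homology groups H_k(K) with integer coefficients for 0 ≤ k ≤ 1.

Take the total order a < b < c < d < e < f < g on the vertex set. Then K (dimension 1) consists of the simplices:

  0-simplices (7): a, b, c, d, e, f, g
  1-simplices (9): af, ag, be, bf, cd, cf, df, ef, fg

Hence C_0 ≅ Z^7, C_1 ≅ Z^9.

The boundary map ∂_1: C_1 → C_0 maps an edge to its endpoints' difference, ∂[p,q] = q − p. For instance
  ∂be = e − b.
As a 7×9 matrix over Z this has rank 6, with invariant factors (1,1,1,1,1,1).

Computing H_k = (kernel of ∂_k) / (image of ∂_{k+1}):

  H_0: rank C_0 − rank ∂_1 = 7 − 6 = 1, and the invariant factors of ∂_1 are all 1, so H_0 ≅ Z.
  H_1: rank ker ∂_1 − rank ∂_2 = (9 − 6) − 0 = 3, and there is no ∂_2, so H_1 ≅ Z^3.

(K is a triangulation of a wedge of 3 circles.)

H_0 = Z,  H_1 = Z^3.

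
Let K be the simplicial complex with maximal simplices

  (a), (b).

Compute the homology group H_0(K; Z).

H_0 = Z^2.

Take the total order a < b on the vertex set. Then K (dimension 0) consists of the simplices:

  0-simplices (2): a, b

giving chain groups C_0 ≅ Z^2.

Computing H_k = (kernel of ∂_k) / (image of ∂_{k+1}):

  H_0: rank C_0 − rank ∂_1 = 2 − 0 = 2, and there is no ∂_1, so H_0 = Z^2.

(K is a triangulation of a set of 2 points.)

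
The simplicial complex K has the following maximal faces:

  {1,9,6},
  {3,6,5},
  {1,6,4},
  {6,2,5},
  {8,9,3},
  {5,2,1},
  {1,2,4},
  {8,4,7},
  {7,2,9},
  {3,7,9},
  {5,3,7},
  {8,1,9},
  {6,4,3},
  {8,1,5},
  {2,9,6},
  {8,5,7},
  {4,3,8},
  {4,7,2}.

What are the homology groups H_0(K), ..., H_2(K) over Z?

H_0 = Z,  H_1 = Z ⊕ Z/2Z,  H_2 = 0.

We work with the vertex ordering 1 < 2 < 3 < 4 < 5 < 6 < 7 < 8 < 9. The simplices of K, each written with vertices in increasing order, are:

  0-simplices (9): [1], [2], [3], [4], [5], [6], [7], [8], [9]
  1-simplices (27): (27 of them)
  2-simplices (18): [1,2,4], [1,2,5], [1,4,6], [1,5,8], [1,6,9], [1,8,9], [2,4,7], [2,5,6], [2,6,9], [2,7,9], [3,4,6], [3,4,8], [3,5,6], [3,5,7], [3,7,9], [3,8,9], [4,7,8], [5,7,8]

giving chain groups C_0 ≅ Z^9, C_1 ≅ Z^27, C_2 ≅ Z^18.

∂_1: C_1 → C_0 sends each edge [p,q] (with p < q) to q − p.
As a 9×27 matrix over Z this has rank 8, with invariant factors (1,1,1,1,1,1,1,1).

∂_2: C_2 → C_1 sends each 2-simplex [p,q,r] to [q,r] − [p,r] + [p,q]. For instance
  ∂[2,7,9] = [7,9] − [2,9] + [2,7],
  ∂[3,7,9] = [7,9] − [3,9] + [3,7].
This gives a 27×18 integer matrix of rank 18; reducing to Smith normal form yields diagonal entries (1,1,1,1,1,1,1,1,1,1,1,1,1,1,1,1,1,2).

Computing H_k = (kernel of ∂_k) / (image of ∂_{k+1}):

  H_0: rank C_0 − rank ∂_1 = 9 − 8 = 1, and the invariant factors of ∂_1 are all 1, so H_0 ≅ Z.
  H_1: rank ker ∂_1 − rank ∂_2 = (27 − 8) − 18 = 1, and ∂_2 has invariant factor 2 > 1, so H_1 ≅ Z ⊕ Z/2Z.
  H_2: rank ker ∂_2 − rank ∂_3 = (18 − 18) − 0 = 0, and there is no ∂_3, so H_2 ≅ 0.

As a check, the Euler characteristic is 9 − 27 + 18 = 0, which agrees with 1 − 1 + 0 = 0.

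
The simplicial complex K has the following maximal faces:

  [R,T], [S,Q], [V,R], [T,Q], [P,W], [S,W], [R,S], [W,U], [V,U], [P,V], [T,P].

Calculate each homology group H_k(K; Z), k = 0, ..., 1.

H_0 ≅ Z,  H_1 ≅ Z^4.

Take the total order P < Q < R < S < T < U < V < W on the vertex set. Then K (dimension 1) consists of the simplices:

  0-simplices (8): P, Q, R, S, T, U, V, W
  1-simplices (11): PT, PV, PW, QS, QT, RS, RT, RV, SW, UV, UW

Hence C_0 ≅ Z^8, C_1 ≅ Z^11.

∂_1: C_1 → C_0 sends each edge [p,q] (with p < q) to q − p. For instance
  ∂PT = T − P.
The resulting 8×11 matrix has rank 7, and its Smith normal form has invariant factors (1,1,1,1,1,1,1).

From H_k ≅ ker(∂_k) / im(∂_{k+1}) we obtain:

  H_0: rank C_0 − rank ∂_1 = 8 − 7 = 1, and the invariant factors of ∂_1 are all 1, so H_0 ≅ Z.
  H_1: rank ker ∂_1 − rank ∂_2 = (11 − 7) − 0 = 4, and there is no ∂_2, so H_1 ≅ Z^4.

As a check, the Euler characteristic is 8 − 11 = -3, which agrees with 1 − 4 = -3.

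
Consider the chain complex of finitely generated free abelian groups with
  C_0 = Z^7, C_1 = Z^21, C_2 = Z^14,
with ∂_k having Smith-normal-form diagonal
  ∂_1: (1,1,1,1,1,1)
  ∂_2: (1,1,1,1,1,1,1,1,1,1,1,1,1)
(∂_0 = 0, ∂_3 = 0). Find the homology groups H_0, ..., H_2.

H_0 ≅ Z,  H_1 ≅ Z^2,  H_2 ≅ Z.

H_0: b_0 = 7 − 0 − 6 = 1; torsion from ∂_1 factors > 1: none. So H_0 ≅ Z.
H_1: b_1 = 21 − 6 − 13 = 2; torsion from ∂_2 factors > 1: none. So H_1 ≅ Z^2.
H_2: b_2 = 14 − 13 − 0 = 1; torsion from ∂_3 factors > 1: none. So H_2 ≅ Z.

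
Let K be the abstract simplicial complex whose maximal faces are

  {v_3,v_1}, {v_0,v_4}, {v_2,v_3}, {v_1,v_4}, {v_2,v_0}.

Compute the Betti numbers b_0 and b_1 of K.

Fix the vertex order v_0 < v_1 < v_2 < v_3 < v_4 and write every simplex with vertices in increasing order. Then dim K = 1 and the simplices of K are:

  0-simplices (5): [v_0], [v_1], [v_2], [v_3], [v_4]
  1-simplices (5): [v_0,v_2], [v_0,v_4], [v_1,v_3], [v_1,v_4], [v_2,v_3]

so the chain groups are C_0 ≅ Z^5, C_1 ≅ Z^5.

The boundary map ∂_1: C_1 → C_0 is given by ∂[p,q] = [q] − [p]. For instance
  ∂[v_1,v_4] = [v_4] − [v_1].
The 5×5 boundary matrix has rank 4 and Smith normal form diag(1,1,1,1).

Now H_k = ker ∂_k / im ∂_{k+1}, so:

  H_0: rank C_0 − rank ∂_1 = 5 − 4 = 1, and the invariant factors of ∂_1 are all 1, so H_0 = Z.
  H_1: rank ker ∂_1 − rank ∂_2 = (5 − 4) − 0 = 1, and there is no ∂_2, so H_1 = Z.

Hence the Betti numbers are b_0 = 1, b_1 = 1.

b_0 = 1, b_1 = 1.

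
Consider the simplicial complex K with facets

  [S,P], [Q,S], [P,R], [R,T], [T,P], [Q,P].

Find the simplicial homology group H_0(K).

H_0 = Z.

Order the vertices as P < Q < R < S < T. Listing each simplex with vertices in this order, K has dimension 1 with simplices:

  0-simplices (5): P, Q, R, S, T
  1-simplices (6): PQ, PR, PS, PT, QS, RT

so the chain groups are C_0 ≅ Z^5, C_1 ≅ Z^6.

Boundary ∂_1: C_1 → C_0 is given by ∂[p,q] = [q] − [p]. For instance
  ∂PT = T − P.
As a 5×6 matrix over Z this has rank 4, with invariant factors (1,1,1,1).

Reading off H_k = ker ∂_k / im ∂_{k+1}:

  H_0: rank C_0 − rank ∂_1 = 5 − 4 = 1, and the invariant factors of ∂_1 are all 1, so H_0 = Z.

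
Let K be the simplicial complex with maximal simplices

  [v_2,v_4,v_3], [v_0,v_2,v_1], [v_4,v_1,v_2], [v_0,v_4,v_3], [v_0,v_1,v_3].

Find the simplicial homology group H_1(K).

Order the vertices as v_0 < v_1 < v_2 < v_3 < v_4. Listing each simplex with vertices in this order, K has dimension 2 with simplices:

  0-simplices (5): [v_0], [v_1], [v_2], [v_3], [v_4]
  1-simplices (10): [v_0,v_1], [v_0,v_2], [v_0,v_3], [v_0,v_4], [v_1,v_2], [v_1,v_3], [v_1,v_4], [v_2,v_3], [v_2,v_4], [v_3,v_4]
  2-simplices (5): [v_0,v_1,v_2], [v_0,v_1,v_3], [v_0,v_3,v_4], [v_1,v_2,v_4], [v_2,v_3,v_4]

Hence C_0 ≅ Z^5, C_1 ≅ Z^10, C_2 ≅ Z^5.

Boundary ∂_1: C_1 → C_0 sends each edge [p,q] (with p < q) to q − p. For instance
  ∂[v_2,v_4] = [v_4] − [v_2].
As a 5×10 matrix over Z this has rank 4, with invariant factors (1,1,1,1).

∂_2: C_2 → C_1 acts by ∂[p,q,r] = [q,r] − [p,r] + [p,q]. For instance
  ∂[v_1,v_2,v_4] = [v_2,v_4] − [v_1,v_4] + [v_1,v_2],
  ∂[v_2,v_3,v_4] = [v_3,v_4] − [v_2,v_4] + [v_2,v_3].
The resulting 10×5 matrix has rank 5, and its Smith normal form has invariant factors (1,1,1,1,1).

Reading off H_k = ker ∂_k / im ∂_{k+1}:

  H_1: rank ker ∂_1 − rank ∂_2 = (10 − 4) − 5 = 1, and the invariant factors of ∂_2 are all 1, so H_1 ≅ Z.

H_1 = Z.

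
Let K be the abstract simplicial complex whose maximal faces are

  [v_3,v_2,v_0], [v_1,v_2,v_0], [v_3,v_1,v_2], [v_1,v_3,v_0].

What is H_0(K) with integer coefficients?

H_0 ≅ Z.

Fix the vertex order v_0 < v_1 < v_2 < v_3 and write every simplex with vertices in increasing order. Then dim K = 2 and the simplices of K are:

  0-simplices (4): [v_0], [v_1], [v_2], [v_3]
  1-simplices (6): [v_0,v_1], [v_0,v_2], [v_0,v_3], [v_1,v_2], [v_1,v_3], [v_2,v_3]
  2-simplices (4): [v_0,v_1,v_2], [v_0,v_1,v_3], [v_0,v_2,v_3], [v_1,v_2,v_3]

Hence C_0 ≅ Z^4, C_1 ≅ Z^6, C_2 ≅ Z^4.

The boundary map ∂_1: C_1 → C_0 sends each edge [p,q] (with p < q) to q − p.
This gives a 4×6 integer matrix of rank 3; reducing to Smith normal form yields diagonal entries (1,1,1).

The boundary map ∂_2: C_2 → C_1 acts by ∂[p,q,r] = [q,r] − [p,r] + [p,q]. For instance
  ∂[v_1,v_2,v_3] = [v_2,v_3] − [v_1,v_3] + [v_1,v_2],
  ∂[v_0,v_1,v_2] = [v_1,v_2] − [v_0,v_2] + [v_0,v_1].
The resulting 6×4 matrix has rank 3, and its Smith normal form has invariant factors (1,1,1).

Now H_k = ker ∂_k / im ∂_{k+1}, so:

  H_0: rank C_0 − rank ∂_1 = 4 − 3 = 1, and the invariant factors of ∂_1 are all 1, so H_0 = Z.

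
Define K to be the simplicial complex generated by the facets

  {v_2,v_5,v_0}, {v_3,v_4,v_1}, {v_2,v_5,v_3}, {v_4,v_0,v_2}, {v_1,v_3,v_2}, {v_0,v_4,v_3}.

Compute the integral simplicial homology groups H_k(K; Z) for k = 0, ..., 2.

We work with the vertex ordering v_0 < v_1 < v_2 < v_3 < v_4 < v_5. The simplices of K, each written with vertices in increasing order, are:

  0-simplices (6): [v_0], [v_1], [v_2], [v_3], [v_4], [v_5]
  1-simplices (12): [v_0,v_2], [v_0,v_3], [v_0,v_4], [v_0,v_5], [v_1,v_2], [v_1,v_3], [v_1,v_4], [v_2,v_3], [v_2,v_4], [v_2,v_5], [v_3,v_4], [v_3,v_5]
  2-simplices (6): [v_0,v_2,v_4], [v_0,v_2,v_5], [v_0,v_3,v_4], [v_1,v_2,v_3], [v_1,v_3,v_4], [v_2,v_3,v_5]

so the chain groups are C_0 ≅ Z^6, C_1 ≅ Z^12, C_2 ≅ Z^6.

Boundary ∂_1: C_1 → C_0 is given by ∂[p,q] = [q] − [p]. For instance
  ∂[v_2,v_5] = [v_5] − [v_2].
As a 6×12 matrix over Z this has rank 5, with invariant factors (1,1,1,1,1).

The boundary map ∂_2: C_2 → C_1 maps a triangle to the signed sum of its edges. For instance
  ∂[v_1,v_3,v_4] = [v_3,v_4] − [v_1,v_4] + [v_1,v_3],
  ∂[v_0,v_2,v_5] = [v_2,v_5] − [v_0,v_5] + [v_0,v_2].
As a 12×6 matrix over Z this has rank 6, with invariant factors (1,1,1,1,1,1).

From H_k ≅ ker(∂_k) / im(∂_{k+1}) we obtain:

  H_0: rank C_0 − rank ∂_1 = 6 − 5 = 1, and the invariant factors of ∂_1 are all 1, so H_0 = Z.
  H_1: rank ker ∂_1 − rank ∂_2 = (12 − 5) − 6 = 1, and the invariant factors of ∂_2 are all 1, so H_1 = Z.
  H_2: rank ker ∂_2 − rank ∂_3 = (6 − 6) − 0 = 0, and there is no ∂_3, so H_2 = 0.

As a check, the Euler characteristic is 6 − 12 + 6 = 0, which agrees with 1 − 1 + 0 = 0.
(K is a triangulation of the cylinder S^1 x I.)

H_0 = Z,  H_1 = Z,  H_2 = 0.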